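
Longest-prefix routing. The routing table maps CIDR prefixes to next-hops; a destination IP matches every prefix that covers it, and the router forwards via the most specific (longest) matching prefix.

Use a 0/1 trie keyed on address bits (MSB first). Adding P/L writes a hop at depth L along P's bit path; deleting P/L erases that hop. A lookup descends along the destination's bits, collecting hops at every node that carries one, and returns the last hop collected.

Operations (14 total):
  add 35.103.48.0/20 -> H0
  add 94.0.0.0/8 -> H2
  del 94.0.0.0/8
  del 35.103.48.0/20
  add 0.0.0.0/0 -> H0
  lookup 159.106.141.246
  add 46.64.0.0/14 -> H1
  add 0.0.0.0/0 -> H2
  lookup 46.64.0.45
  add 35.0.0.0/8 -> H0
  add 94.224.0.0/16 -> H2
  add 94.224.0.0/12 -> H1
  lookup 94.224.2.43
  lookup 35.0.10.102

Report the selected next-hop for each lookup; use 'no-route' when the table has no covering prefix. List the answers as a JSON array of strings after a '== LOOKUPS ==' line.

Apply in order:
  add 35.103.48.0/20 -> H0 at depth 20
  add 94.0.0.0/8 -> H2 at depth 8
  del 94.0.0.0/8 (clear depth 8)
  del 35.103.48.0/20 (clear depth 20)
  add 0.0.0.0/0 -> H0 at depth 0
  Q 159.106.141.246: descend ε ; hops seen [H0] ; pick H0
  add 46.64.0.0/14 -> H1 at depth 14
  add 0.0.0.0/0 -> H2 at depth 0
  Q 46.64.0.45: descend 00101110010000 ; hops seen [H2,H1] ; pick H1
  add 35.0.0.0/8 -> H0 at depth 8
  add 94.224.0.0/16 -> H2 at depth 16
  add 94.224.0.0/12 -> H1 at depth 12
  Q 94.224.2.43: descend 0101111011100000 ; hops seen [H2,H1,H2] ; pick H2
  Q 35.0.10.102: descend 001000110 ; hops seen [H2,H0] ; pick H0

== LOOKUPS ==
["H0","H1","H2","H0"]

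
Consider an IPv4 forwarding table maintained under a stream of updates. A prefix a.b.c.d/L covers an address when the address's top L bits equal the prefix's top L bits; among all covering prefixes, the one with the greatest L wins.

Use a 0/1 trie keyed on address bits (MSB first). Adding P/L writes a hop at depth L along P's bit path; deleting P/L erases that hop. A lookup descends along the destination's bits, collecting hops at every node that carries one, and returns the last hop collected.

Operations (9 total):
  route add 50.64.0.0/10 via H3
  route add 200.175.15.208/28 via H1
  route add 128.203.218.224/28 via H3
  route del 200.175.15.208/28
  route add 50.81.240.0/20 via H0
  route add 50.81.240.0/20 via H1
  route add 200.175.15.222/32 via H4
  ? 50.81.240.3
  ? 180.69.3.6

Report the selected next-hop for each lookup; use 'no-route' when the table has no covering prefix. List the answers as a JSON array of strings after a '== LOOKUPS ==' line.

Apply in order:
  + 50.64.0.0/10 (H3) depth=10
  + 200.175.15.208/28 (H1) depth=28
  + 128.203.218.224/28 (H3) depth=28
  - 200.175.15.208/28 clear@28
  + 50.81.240.0/20 (H0) depth=20
  + 50.81.240.0/20 (H1) depth=20
  + 200.175.15.222/32 (H4) depth=32
  Q 50.81.240.3: descend 00110010010100011111 ; hops seen [H3,H1] ; pick H1
  Q 180.69.3.6: descend 10 ; hops seen [∅] ; pick no-route

== LOOKUPS ==
["H1","no-route"]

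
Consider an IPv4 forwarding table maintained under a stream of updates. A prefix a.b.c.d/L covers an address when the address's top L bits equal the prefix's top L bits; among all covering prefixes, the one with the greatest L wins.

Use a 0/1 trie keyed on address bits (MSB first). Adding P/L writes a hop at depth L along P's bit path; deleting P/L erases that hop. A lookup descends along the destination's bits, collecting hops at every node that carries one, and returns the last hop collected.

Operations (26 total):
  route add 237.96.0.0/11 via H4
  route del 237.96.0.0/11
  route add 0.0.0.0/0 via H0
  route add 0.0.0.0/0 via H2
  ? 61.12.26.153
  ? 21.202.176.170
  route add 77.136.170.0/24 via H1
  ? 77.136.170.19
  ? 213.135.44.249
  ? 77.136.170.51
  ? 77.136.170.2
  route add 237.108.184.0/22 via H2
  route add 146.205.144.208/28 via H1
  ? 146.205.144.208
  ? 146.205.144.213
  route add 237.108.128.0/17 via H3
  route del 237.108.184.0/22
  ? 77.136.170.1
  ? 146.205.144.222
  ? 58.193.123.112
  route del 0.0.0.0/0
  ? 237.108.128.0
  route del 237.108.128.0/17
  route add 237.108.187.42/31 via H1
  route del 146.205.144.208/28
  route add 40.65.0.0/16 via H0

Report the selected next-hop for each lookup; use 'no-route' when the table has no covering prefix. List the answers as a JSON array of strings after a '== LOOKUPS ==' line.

Apply in order:
  + 237.96.0.0/11 (H4) depth=11
  del 237.96.0.0/11 (clear depth 11)
  + 0.0.0.0/0 (H0) depth=0
  + 0.0.0.0/0 (H2) depth=0
  Q 61.12.26.153: descend ε ; hops seen [H2] ; pick H2
  Q 21.202.176.170: descend ε ; hops seen [H2] ; pick H2
  + 77.136.170.0/24 (H1) depth=24
  Q 77.136.170.19: descend 010011011000100010101010 ; hops seen [H2,H1] ; pick H1
  Q 213.135.44.249: descend 11 ; hops seen [H2] ; pick H2
  Q 77.136.170.51: descend 010011011000100010101010 ; hops seen [H2,H1] ; pick H1
  Q 77.136.170.2: descend 010011011000100010101010 ; hops seen [H2,H1] ; pick H1
  + 237.108.184.0/22 (H2) depth=22
  + 146.205.144.208/28 (H1) depth=28
  Q 146.205.144.208: descend 1001001011001101100100001101 ; hops seen [H2,H1] ; pick H1
  Q 146.205.144.213: descend 1001001011001101100100001101 ; hops seen [H2,H1] ; pick H1
  + 237.108.128.0/17 (H3) depth=17
  del 237.108.184.0/22 (clear depth 22)
  Q 77.136.170.1: descend 010011011000100010101010 ; hops seen [H2,H1] ; pick H1
  Q 146.205.144.222: descend 1001001011001101100100001101 ; hops seen [H2,H1] ; pick H1
  Q 58.193.123.112: descend 0 ; hops seen [H2] ; pick H2
  del 0.0.0.0/0 (clear depth 0)
  Q 237.108.128.0: descend 111011010110110010 ; hops seen [H3] ; pick H3
  del 237.108.128.0/17 (clear depth 17)
  + 237.108.187.42/31 (H1) depth=31
  del 146.205.144.208/28 (clear depth 28)
  + 40.65.0.0/16 (H0) depth=16

== LOOKUPS ==
["H2","H2","H1","H2","H1","H1","H1","H1","H1","H1","H2","H3"]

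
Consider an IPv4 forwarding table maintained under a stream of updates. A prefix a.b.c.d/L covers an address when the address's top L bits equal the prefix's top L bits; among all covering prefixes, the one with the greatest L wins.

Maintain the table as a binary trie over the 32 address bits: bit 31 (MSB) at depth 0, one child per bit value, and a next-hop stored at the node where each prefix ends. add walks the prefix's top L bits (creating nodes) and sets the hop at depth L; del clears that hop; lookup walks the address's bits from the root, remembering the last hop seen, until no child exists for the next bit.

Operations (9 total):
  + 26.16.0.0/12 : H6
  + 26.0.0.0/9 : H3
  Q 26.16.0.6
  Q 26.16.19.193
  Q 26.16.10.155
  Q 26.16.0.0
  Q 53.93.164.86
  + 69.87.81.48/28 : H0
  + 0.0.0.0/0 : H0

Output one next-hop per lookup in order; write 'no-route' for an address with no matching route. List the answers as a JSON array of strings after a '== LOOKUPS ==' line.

Process each operation:
  add 26.16.0.0/12 -> H6 at depth 12
  add 26.0.0.0/9 -> H3 at depth 9
  Q 26.16.0.6: descend 000110100001 ; hops seen [H3,H6] ; pick H6
  Q 26.16.19.193: descend 000110100001 ; hops seen [H3,H6] ; pick H6
  Q 26.16.10.155: descend 000110100001 ; hops seen [H3,H6] ; pick H6
  Q 26.16.0.0: descend 000110100001 ; hops seen [H3,H6] ; pick H6
  Q 53.93.164.86: descend 00 ; hops seen [∅] ; pick no-route
  add 69.87.81.48/28 -> H0 at depth 28
  add 0.0.0.0/0 -> H0 at depth 0

== LOOKUPS ==
["H6","H6","H6","H6","no-route"]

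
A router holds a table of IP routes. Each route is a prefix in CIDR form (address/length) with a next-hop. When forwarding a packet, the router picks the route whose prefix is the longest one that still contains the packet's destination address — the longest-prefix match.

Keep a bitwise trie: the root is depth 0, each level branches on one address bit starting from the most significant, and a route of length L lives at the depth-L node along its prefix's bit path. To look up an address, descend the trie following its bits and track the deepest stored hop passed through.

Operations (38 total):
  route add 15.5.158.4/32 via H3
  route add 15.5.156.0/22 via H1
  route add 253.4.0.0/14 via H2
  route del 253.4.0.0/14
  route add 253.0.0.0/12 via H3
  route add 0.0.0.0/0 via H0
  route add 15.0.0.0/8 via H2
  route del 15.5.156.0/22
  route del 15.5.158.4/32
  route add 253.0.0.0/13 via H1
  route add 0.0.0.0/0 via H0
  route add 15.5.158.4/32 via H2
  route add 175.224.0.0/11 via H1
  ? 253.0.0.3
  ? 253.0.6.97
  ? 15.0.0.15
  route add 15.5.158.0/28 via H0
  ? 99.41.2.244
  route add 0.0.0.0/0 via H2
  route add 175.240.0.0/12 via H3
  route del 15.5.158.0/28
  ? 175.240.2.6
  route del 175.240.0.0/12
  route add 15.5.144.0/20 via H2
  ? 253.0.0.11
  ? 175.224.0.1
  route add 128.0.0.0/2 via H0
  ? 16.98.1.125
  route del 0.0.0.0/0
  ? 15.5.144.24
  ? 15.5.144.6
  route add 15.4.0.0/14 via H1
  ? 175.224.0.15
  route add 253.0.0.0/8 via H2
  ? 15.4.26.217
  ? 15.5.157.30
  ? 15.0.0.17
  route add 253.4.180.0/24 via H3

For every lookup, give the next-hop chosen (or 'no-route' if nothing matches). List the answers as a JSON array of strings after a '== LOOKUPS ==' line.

Process each operation:
  + 15.5.158.4/32 (H3) depth=32
  + 15.5.156.0/22 (H1) depth=22
  + 253.4.0.0/14 (H2) depth=14
  - 253.4.0.0/14 clear@14
  + 253.0.0.0/12 (H3) depth=12
  + 0.0.0.0/0 (H0) depth=0
  + 15.0.0.0/8 (H2) depth=8
  - 15.5.156.0/22 clear@22
  - 15.5.158.4/32 clear@32
  + 253.0.0.0/13 (H1) depth=13
  + 0.0.0.0/0 (H0) depth=0
  + 15.5.158.4/32 (H2) depth=32
  + 175.224.0.0/11 (H1) depth=11
  Q 253.0.0.3: descend 1111110100000 ; hops seen [H0,H3,H1] ; pick H1
  Q 253.0.6.97: descend 1111110100000 ; hops seen [H0,H3,H1] ; pick H1
  Q 15.0.0.15: descend 0000111100000 ; hops seen [H0,H2] ; pick H2
  + 15.5.158.0/28 (H0) depth=28
  Q 99.41.2.244: descend 0 ; hops seen [H0] ; pick H0
  + 0.0.0.0/0 (H2) depth=0
  + 175.240.0.0/12 (H3) depth=12
  - 15.5.158.0/28 clear@28
  Q 175.240.2.6: descend 101011111111 ; hops seen [H2,H1,H3] ; pick H3
  - 175.240.0.0/12 clear@12
  + 15.5.144.0/20 (H2) depth=20
  Q 253.0.0.11: descend 1111110100000 ; hops seen [H2,H3,H1] ; pick H1
  Q 175.224.0.1: descend 10101111111 ; hops seen [H2,H1] ; pick H1
  + 128.0.0.0/2 (H0) depth=2
  Q 16.98.1.125: descend 000 ; hops seen [H2] ; pick H2
  - 0.0.0.0/0 clear@0
  Q 15.5.144.24: descend 00001111000001011001 ; hops seen [H2,H2] ; pick H2
  Q 15.5.144.6: descend 00001111000001011001 ; hops seen [H2,H2] ; pick H2
  + 15.4.0.0/14 (H1) depth=14
  Q 175.224.0.15: descend 10101111111 ; hops seen [H0,H1] ; pick H1
  + 253.0.0.0/8 (H2) depth=8
  Q 15.4.26.217: descend 000011110000010 ; hops seen [H2,H1] ; pick H1
  Q 15.5.157.30: descend 0000111100000101100111 ; hops seen [H2,H1,H2] ; pick H2
  Q 15.0.0.17: descend 0000111100000 ; hops seen [H2] ; pick H2
  + 253.4.180.0/24 (H3) depth=24

== LOOKUPS ==
["H1","H1","H2","H0","H3","H1","H1","H2","H2","H2","H1","H1","H2","H2"]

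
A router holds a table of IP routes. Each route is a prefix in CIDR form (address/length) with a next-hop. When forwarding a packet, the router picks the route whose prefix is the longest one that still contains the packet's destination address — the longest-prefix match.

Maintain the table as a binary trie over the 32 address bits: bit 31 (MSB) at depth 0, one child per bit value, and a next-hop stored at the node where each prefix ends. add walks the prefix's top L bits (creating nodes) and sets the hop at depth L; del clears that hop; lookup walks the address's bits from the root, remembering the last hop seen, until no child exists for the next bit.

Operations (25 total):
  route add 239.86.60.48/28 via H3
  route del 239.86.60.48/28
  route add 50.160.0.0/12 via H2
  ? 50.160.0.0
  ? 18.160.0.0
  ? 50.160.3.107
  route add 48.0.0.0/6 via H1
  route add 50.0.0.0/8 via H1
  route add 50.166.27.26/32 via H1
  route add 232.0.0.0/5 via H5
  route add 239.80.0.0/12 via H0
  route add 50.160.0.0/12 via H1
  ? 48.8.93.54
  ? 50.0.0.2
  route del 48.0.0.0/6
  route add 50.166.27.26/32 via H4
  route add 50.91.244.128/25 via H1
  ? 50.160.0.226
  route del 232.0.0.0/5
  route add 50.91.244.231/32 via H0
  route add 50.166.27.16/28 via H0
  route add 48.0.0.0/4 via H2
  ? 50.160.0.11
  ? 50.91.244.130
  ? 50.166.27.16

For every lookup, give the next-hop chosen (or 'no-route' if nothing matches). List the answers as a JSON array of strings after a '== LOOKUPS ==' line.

Trace:
  add 239.86.60.48/28 -> H3 at depth 28
  del 239.86.60.48/28 (clear depth 28)
  add 50.160.0.0/12 -> H2 at depth 12
  Q 50.160.0.0: descend 001100101010 ; hops seen [H2] ; pick H2
  Q 18.160.0.0: descend 00 ; hops seen [∅] ; pick no-route
  Q 50.160.3.107: descend 001100101010 ; hops seen [H2] ; pick H2
  add 48.0.0.0/6 -> H1 at depth 6
  add 50.0.0.0/8 -> H1 at depth 8
  add 50.166.27.26/32 -> H1 at depth 32
  add 232.0.0.0/5 -> H5 at depth 5
  add 239.80.0.0/12 -> H0 at depth 12
  add 50.160.0.0/12 -> H1 at depth 12
  Q 48.8.93.54: descend 001100 ; hops seen [H1] ; pick H1
  Q 50.0.0.2: descend 00110010 ; hops seen [H1,H1] ; pick H1
  del 48.0.0.0/6 (clear depth 6)
  add 50.166.27.26/32 -> H4 at depth 32
  add 50.91.244.128/25 -> H1 at depth 25
  Q 50.160.0.226: descend 0011001010100 ; hops seen [H1,H1] ; pick H1
  del 232.0.0.0/5 (clear depth 5)
  add 50.91.244.231/32 -> H0 at depth 32
  add 50.166.27.16/28 -> H0 at depth 28
  add 48.0.0.0/4 -> H2 at depth 4
  Q 50.160.0.11: descend 0011001010100 ; hops seen [H2,H1,H1] ; pick H1
  Q 50.91.244.130: descend 0011001001011011111101001 ; hops seen [H2,H1,H1] ; pick H1
  Q 50.166.27.16: descend 0011001010100110000110110001 ; hops seen [H2,H1,H1,H0] ; pick H0

== LOOKUPS ==
["H2","no-route","H2","H1","H1","H1","H1","H1","H0"]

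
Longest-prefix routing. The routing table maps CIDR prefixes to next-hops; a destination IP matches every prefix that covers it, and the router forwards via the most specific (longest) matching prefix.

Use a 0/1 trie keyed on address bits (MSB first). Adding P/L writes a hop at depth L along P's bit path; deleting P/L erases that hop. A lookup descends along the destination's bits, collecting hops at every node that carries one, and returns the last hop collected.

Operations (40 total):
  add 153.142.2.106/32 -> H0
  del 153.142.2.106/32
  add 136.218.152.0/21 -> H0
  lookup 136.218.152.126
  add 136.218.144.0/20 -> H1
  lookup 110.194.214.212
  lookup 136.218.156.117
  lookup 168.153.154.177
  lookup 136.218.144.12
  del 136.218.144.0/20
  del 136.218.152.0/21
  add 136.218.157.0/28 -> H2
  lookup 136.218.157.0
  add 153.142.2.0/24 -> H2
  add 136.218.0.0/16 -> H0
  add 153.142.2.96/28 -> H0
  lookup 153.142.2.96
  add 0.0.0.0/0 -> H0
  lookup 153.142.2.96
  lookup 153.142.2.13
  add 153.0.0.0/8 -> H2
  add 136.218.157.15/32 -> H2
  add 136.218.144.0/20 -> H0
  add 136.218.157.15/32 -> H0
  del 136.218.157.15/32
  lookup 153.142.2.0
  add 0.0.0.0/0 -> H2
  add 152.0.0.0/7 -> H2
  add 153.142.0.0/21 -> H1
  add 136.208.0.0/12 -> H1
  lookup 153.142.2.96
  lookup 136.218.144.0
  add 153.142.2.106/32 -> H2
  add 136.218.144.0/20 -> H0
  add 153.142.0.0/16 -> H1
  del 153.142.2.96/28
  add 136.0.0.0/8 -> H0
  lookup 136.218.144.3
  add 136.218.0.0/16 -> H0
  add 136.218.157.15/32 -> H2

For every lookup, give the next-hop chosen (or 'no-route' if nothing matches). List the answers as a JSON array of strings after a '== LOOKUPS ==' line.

Apply in order:
  add 153.142.2.106/32 -> H0 at depth 32
  - 153.142.2.106/32 clear@32
  add 136.218.152.0/21 -> H0 at depth 21
  Q 136.218.152.126: descend 100010001101101010011 ; hops seen [H0] ; pick H0
  add 136.218.144.0/20 -> H1 at depth 20
  Q 110.194.214.212: descend ε ; hops seen [∅] ; pick no-route
  Q 136.218.156.117: descend 100010001101101010011 ; hops seen [H1,H0] ; pick H0
  Q 168.153.154.177: descend 10 ; hops seen [∅] ; pick no-route
  Q 136.218.144.12: descend 10001000110110101001 ; hops seen [H1] ; pick H1
  - 136.218.144.0/20 clear@20
  - 136.218.152.0/21 clear@21
  add 136.218.157.0/28 -> H2 at depth 28
  Q 136.218.157.0: descend 1000100011011010100111010000 ; hops seen [H2] ; pick H2
  add 153.142.2.0/24 -> H2 at depth 24
  add 136.218.0.0/16 -> H0 at depth 16
  add 153.142.2.96/28 -> H0 at depth 28
  Q 153.142.2.96: descend 1001100110001110000000100110 ; hops seen [H2,H0] ; pick H0
  add 0.0.0.0/0 -> H0 at depth 0
  Q 153.142.2.96: descend 1001100110001110000000100110 ; hops seen [H0,H2,H0] ; pick H0
  Q 153.142.2.13: descend 1001100110001110000000100 ; hops seen [H0,H2] ; pick H2
  add 153.0.0.0/8 -> H2 at depth 8
  add 136.218.157.15/32 -> H2 at depth 32
  add 136.218.144.0/20 -> H0 at depth 20
  add 136.218.157.15/32 -> H0 at depth 32
  - 136.218.157.15/32 clear@32
  Q 153.142.2.0: descend 1001100110001110000000100 ; hops seen [H0,H2,H2] ; pick H2
  add 0.0.0.0/0 -> H2 at depth 0
  add 152.0.0.0/7 -> H2 at depth 7
  add 153.142.0.0/21 -> H1 at depth 21
  add 136.208.0.0/12 -> H1 at depth 12
  Q 153.142.2.96: descend 1001100110001110000000100110 ; hops seen [H2,H2,H2,H1,H2,H0] ; pick H0
  Q 136.218.144.0: descend 10001000110110101001 ; hops seen [H2,H1,H0,H0] ; pick H0
  add 153.142.2.106/32 -> H2 at depth 32
  add 136.218.144.0/20 -> H0 at depth 20
  add 153.142.0.0/16 -> H1 at depth 16
  - 153.142.2.96/28 clear@28
  add 136.0.0.0/8 -> H0 at depth 8
  Q 136.218.144.3: descend 10001000110110101001 ; hops seen [H2,H0,H1,H0,H0] ; pick H0
  add 136.218.0.0/16 -> H0 at depth 16
  add 136.218.157.15/32 -> H2 at depth 32

== LOOKUPS ==
["H0","no-route","H0","no-route","H1","H2","H0","H0","H2","H2","H0","H0","H0"]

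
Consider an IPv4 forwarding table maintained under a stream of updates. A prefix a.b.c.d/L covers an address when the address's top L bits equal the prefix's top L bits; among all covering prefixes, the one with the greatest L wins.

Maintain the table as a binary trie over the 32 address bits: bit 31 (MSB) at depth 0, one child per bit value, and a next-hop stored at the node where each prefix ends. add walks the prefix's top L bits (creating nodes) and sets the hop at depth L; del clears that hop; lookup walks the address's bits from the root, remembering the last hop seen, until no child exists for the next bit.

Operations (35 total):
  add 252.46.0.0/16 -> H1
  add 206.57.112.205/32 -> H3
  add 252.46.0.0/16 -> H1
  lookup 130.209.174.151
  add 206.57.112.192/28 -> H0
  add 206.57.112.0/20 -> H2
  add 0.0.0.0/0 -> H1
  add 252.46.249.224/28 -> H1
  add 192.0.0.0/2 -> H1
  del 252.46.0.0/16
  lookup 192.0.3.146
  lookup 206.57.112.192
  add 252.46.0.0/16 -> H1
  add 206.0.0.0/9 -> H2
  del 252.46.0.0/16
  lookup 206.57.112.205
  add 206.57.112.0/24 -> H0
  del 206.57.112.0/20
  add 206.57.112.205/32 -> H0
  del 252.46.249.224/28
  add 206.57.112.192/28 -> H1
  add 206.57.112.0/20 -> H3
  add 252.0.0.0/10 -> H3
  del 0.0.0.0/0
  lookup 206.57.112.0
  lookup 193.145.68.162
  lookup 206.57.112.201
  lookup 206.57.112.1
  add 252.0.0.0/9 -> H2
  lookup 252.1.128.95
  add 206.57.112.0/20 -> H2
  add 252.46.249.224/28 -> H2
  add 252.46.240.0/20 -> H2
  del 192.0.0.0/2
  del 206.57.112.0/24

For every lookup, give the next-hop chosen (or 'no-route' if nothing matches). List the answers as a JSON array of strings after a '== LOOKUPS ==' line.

Apply in order:
  + 252.46.0.0/16 (H1) depth=16
  + 206.57.112.205/32 (H3) depth=32
  + 252.46.0.0/16 (H1) depth=16
  Q 130.209.174.151: descend 1 ; hops seen [∅] ; pick no-route
  + 206.57.112.192/28 (H0) depth=28
  + 206.57.112.0/20 (H2) depth=20
  + 0.0.0.0/0 (H1) depth=0
  + 252.46.249.224/28 (H1) depth=28
  + 192.0.0.0/2 (H1) depth=2
  - 252.46.0.0/16 clear@16
  Q 192.0.3.146: descend 1100 ; hops seen [H1,H1] ; pick H1
  Q 206.57.112.192: descend 1100111000111001011100001100 ; hops seen [H1,H1,H2,H0] ; pick H0
  + 252.46.0.0/16 (H1) depth=16
  + 206.0.0.0/9 (H2) depth=9
  - 252.46.0.0/16 clear@16
  Q 206.57.112.205: descend 11001110001110010111000011001101 ; hops seen [H1,H1,H2,H2,H0,H3] ; pick H3
  + 206.57.112.0/24 (H0) depth=24
  - 206.57.112.0/20 clear@20
  + 206.57.112.205/32 (H0) depth=32
  - 252.46.249.224/28 clear@28
  + 206.57.112.192/28 (H1) depth=28
  + 206.57.112.0/20 (H3) depth=20
  + 252.0.0.0/10 (H3) depth=10
  - 0.0.0.0/0 clear@0
  Q 206.57.112.0: descend 110011100011100101110000 ; hops seen [H1,H2,H3,H0] ; pick H0
  Q 193.145.68.162: descend 1100 ; hops seen [H1] ; pick H1
  Q 206.57.112.201: descend 11001110001110010111000011001 ; hops seen [H1,H2,H3,H0,H1] ; pick H1
  Q 206.57.112.1: descend 110011100011100101110000 ; hops seen [H1,H2,H3,H0] ; pick H0
  + 252.0.0.0/9 (H2) depth=9
  Q 252.1.128.95: descend 1111110000 ; hops seen [H1,H2,H3] ; pick H3
  + 206.57.112.0/20 (H2) depth=20
  + 252.46.249.224/28 (H2) depth=28
  + 252.46.240.0/20 (H2) depth=20
  - 192.0.0.0/2 clear@2
  - 206.57.112.0/24 clear@24

== LOOKUPS ==
["no-route","H1","H0","H3","H0","H1","H1","H0","H3"]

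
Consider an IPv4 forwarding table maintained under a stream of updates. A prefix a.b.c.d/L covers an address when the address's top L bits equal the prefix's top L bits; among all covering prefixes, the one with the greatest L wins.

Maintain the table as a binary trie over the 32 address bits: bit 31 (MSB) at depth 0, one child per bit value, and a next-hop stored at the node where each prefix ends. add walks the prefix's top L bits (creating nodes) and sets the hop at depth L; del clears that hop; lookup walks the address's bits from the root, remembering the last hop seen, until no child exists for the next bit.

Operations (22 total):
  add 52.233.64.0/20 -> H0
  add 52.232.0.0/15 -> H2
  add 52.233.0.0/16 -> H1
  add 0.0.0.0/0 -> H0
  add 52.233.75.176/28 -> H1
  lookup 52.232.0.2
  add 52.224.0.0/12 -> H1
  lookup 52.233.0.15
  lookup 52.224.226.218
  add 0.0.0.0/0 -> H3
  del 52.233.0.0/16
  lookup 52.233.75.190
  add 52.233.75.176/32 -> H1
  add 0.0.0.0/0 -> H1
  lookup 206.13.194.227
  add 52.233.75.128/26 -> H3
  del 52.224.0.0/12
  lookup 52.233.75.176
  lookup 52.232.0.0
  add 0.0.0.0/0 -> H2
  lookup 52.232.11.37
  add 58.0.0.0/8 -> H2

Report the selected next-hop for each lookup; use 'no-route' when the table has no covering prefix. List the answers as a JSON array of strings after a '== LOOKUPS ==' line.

Trace:
  + 52.233.64.0/20 (H0) depth=20
  + 52.232.0.0/15 (H2) depth=15
  + 52.233.0.0/16 (H1) depth=16
  + 0.0.0.0/0 (H0) depth=0
  + 52.233.75.176/28 (H1) depth=28
  ? 52.232.0.2  path d0:H0→d1:-→d2:-→d3:-→d4:-→d5:-→d6:-→d7:-→d8:-→d9:-→d10:-→d11:-→d12:-→d13:-→d14:-→d15:H2  best=H2
  + 52.224.0.0/12 (H1) depth=12
  ? 52.233.0.15  path d0:H0→d1:-→d2:-→d3:-→d4:-→d5:-→d6:-→d7:-→d8:-→d9:-→d10:-→d11:-→d12:H1→d13:-→d14:-→d15:H2→d16:H1→d17:-  best=H1
  ? 52.224.226.218  path d0:H0→d1:-→d2:-→d3:-→d4:-→d5:-→d6:-→d7:-→d8:-→d9:-→d10:-→d11:-→d12:H1  best=H1
  + 0.0.0.0/0 (H3) depth=0
  - 52.233.0.0/16 clear@16
  ? 52.233.75.190  path d0:H3→d1:-→d2:-→d3:-→d4:-→d5:-→d6:-→d7:-→d8:-→d9:-→d10:-→d11:-→d12:H1→d13:-→d14:-→d15:H2→d16:-→d17:-→d18:-→d19:-→d20:H0→d21:-→d22:-→d23:-→d24:-→d25:-→d26:-→d27:-→d28:H1  best=H1
  + 52.233.75.176/32 (H1) depth=32
  + 0.0.0.0/0 (H1) depth=0
  ? 206.13.194.227  path d0:H1  best=H1
  + 52.233.75.128/26 (H3) depth=26
  - 52.224.0.0/12 clear@12
  ? 52.233.75.176  path d0:H1→d1:-→d2:-→d3:-→d4:-→d5:-→d6:-→d7:-→d8:-→d9:-→d10:-→d11:-→d12:-→d13:-→d14:-→d15:H2→d16:-→d17:-→d18:-→d19:-→d20:H0→d21:-→d22:-→d23:-→d24:-→d25:-→d26:H3→d27:-→d28:H1→d29:-→d30:-→d31:-→d32:H1  best=H1
  ? 52.232.0.0  path d0:H1→d1:-→d2:-→d3:-→d4:-→d5:-→d6:-→d7:-→d8:-→d9:-→d10:-→d11:-→d12:-→d13:-→d14:-→d15:H2  best=H2
  + 0.0.0.0/0 (H2) depth=0
  ? 52.232.11.37  path d0:H2→d1:-→d2:-→d3:-→d4:-→d5:-→d6:-→d7:-→d8:-→d9:-→d10:-→d11:-→d12:-→d13:-→d14:-→d15:H2  best=H2
  + 58.0.0.0/8 (H2) depth=8

== LOOKUPS ==
["H2","H1","H1","H1","H1","H1","H2","H2"]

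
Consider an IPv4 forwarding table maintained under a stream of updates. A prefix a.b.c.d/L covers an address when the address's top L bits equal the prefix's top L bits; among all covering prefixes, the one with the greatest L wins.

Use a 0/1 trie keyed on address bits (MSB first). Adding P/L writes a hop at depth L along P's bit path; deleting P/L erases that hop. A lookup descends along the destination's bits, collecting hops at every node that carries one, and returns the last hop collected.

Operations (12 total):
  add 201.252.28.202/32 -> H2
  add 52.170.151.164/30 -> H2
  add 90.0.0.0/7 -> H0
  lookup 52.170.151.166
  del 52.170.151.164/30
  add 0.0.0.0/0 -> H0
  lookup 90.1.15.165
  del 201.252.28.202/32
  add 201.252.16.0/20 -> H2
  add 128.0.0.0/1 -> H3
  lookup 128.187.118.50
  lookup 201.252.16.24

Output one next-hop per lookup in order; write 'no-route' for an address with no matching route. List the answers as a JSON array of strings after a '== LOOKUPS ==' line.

Apply in order:
  add 201.252.28.202/32 -> H2 at depth 32
  add 52.170.151.164/30 -> H2 at depth 30
  add 90.0.0.0/7 -> H0 at depth 7
  ? 52.170.151.166  path d0:-→d1:-→d2:-→d3:-→d4:-→d5:-→d6:-→d7:-→d8:-→d9:-→d10:-→d11:-→d12:-→d13:-→d14:-→d15:-→d16:-→d17:-→d18:-→d19:-→d20:-→d21:-→d22:-→d23:-→d24:-→d25:-→d26:-→d27:-→d28:-→d29:-→d30:H2  best=H2
  - 52.170.151.164/30 clear@30
  add 0.0.0.0/0 -> H0 at depth 0
  ? 90.1.15.165  path d0:H0→d1:-→d2:-→d3:-→d4:-→d5:-→d6:-→d7:H0  best=H0
  - 201.252.28.202/32 clear@32
  add 201.252.16.0/20 -> H2 at depth 20
  add 128.0.0.0/1 -> H3 at depth 1
  ? 128.187.118.50  path d0:H0→d1:H3  best=H3
  ? 201.252.16.24  path d0:H0→d1:H3→d2:-→d3:-→d4:-→d5:-→d6:-→d7:-→d8:-→d9:-→d10:-→d11:-→d12:-→d13:-→d14:-→d15:-→d16:-→d17:-→d18:-→d19:-→d20:H2  best=H2

== LOOKUPS ==
["H2","H0","H3","H2"]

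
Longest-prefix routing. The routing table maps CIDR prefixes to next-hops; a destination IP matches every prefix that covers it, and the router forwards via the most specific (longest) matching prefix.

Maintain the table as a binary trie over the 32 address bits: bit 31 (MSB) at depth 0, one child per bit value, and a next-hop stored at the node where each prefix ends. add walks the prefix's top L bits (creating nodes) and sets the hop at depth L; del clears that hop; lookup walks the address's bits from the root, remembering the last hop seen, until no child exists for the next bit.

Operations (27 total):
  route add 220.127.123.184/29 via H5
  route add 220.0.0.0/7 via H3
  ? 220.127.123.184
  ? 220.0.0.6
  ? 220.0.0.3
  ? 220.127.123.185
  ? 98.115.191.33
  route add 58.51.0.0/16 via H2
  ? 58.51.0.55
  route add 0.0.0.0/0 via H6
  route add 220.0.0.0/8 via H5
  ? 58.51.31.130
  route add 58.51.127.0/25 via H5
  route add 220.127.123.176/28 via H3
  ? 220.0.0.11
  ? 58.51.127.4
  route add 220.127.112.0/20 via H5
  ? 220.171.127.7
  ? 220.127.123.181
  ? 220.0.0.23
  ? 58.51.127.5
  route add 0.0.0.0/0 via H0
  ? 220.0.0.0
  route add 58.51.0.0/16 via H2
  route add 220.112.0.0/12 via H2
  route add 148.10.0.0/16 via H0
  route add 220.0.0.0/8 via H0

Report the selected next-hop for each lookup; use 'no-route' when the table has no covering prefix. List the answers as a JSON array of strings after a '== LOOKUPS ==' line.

Apply in order:
  + 220.127.123.184/29 (H5) depth=29
  + 220.0.0.0/7 (H3) depth=7
  lookup 220.127.123.184: bits 11011100011111110111101110111 walk d0:-→d1:-→d2:-→d3:-→d4:-→d5:-→d6:-→d7:H3→d8:-→d9:-→d10:-→d11:-→d12:-→d13:-→d14:-→d15:-→d16:-→d17:-→d18:-→d19:-→d20:-→d21:-→d22:-→d23:-→d24:-→d25:-→d26:-→d27:-→d28:-→d29:H5 -> H5
  lookup 220.0.0.6: bits 110111000 walk d0:-→d1:-→d2:-→d3:-→d4:-→d5:-→d6:-→d7:H3→d8:-→d9:- -> H3
  lookup 220.0.0.3: bits 110111000 walk d0:-→d1:-→d2:-→d3:-→d4:-→d5:-→d6:-→d7:H3→d8:-→d9:- -> H3
  lookup 220.127.123.185: bits 11011100011111110111101110111 walk d0:-→d1:-→d2:-→d3:-→d4:-→d5:-→d6:-→d7:H3→d8:-→d9:-→d10:-→d11:-→d12:-→d13:-→d14:-→d15:-→d16:-→d17:-→d18:-→d19:-→d20:-→d21:-→d22:-→d23:-→d24:-→d25:-→d26:-→d27:-→d28:-→d29:H5 -> H5
  lookup 98.115.191.33: bits ε walk d0:- -> no-route
  + 58.51.0.0/16 (H2) depth=16
  lookup 58.51.0.55: bits 0011101000110011 walk d0:-→d1:-→d2:-→d3:-→d4:-→d5:-→d6:-→d7:-→d8:-→d9:-→d10:-→d11:-→d12:-→d13:-→d14:-→d15:-→d16:H2 -> H2
  + 0.0.0.0/0 (H6) depth=0
  + 220.0.0.0/8 (H5) depth=8
  lookup 58.51.31.130: bits 0011101000110011 walk d0:H6→d1:-→d2:-→d3:-→d4:-→d5:-→d6:-→d7:-→d8:-→d9:-→d10:-→d11:-→d12:-→d13:-→d14:-→d15:-→d16:H2 -> H2
  + 58.51.127.0/25 (H5) depth=25
  + 220.127.123.176/28 (H3) depth=28
  lookup 220.0.0.11: bits 110111000 walk d0:H6→d1:-→d2:-→d3:-→d4:-→d5:-→d6:-→d7:H3→d8:H5→d9:- -> H5
  lookup 58.51.127.4: bits 0011101000110011011111110 walk d0:H6→d1:-→d2:-→d3:-→d4:-→d5:-→d6:-→d7:-→d8:-→d9:-→d10:-→d11:-→d12:-→d13:-→d14:-→d15:-→d16:H2→d17:-→d18:-→d19:-→d20:-→d21:-→d22:-→d23:-→d24:-→d25:H5 -> H5
  + 220.127.112.0/20 (H5) depth=20
  lookup 220.171.127.7: bits 11011100 walk d0:H6→d1:-→d2:-→d3:-→d4:-→d5:-→d6:-→d7:H3→d8:H5 -> H5
  lookup 220.127.123.181: bits 1101110001111111011110111011 walk d0:H6→d1:-→d2:-→d3:-→d4:-→d5:-→d6:-→d7:H3→d8:H5→d9:-→d10:-→d11:-→d12:-→d13:-→d14:-→d15:-→d16:-→d17:-→d18:-→d19:-→d20:H5→d21:-→d22:-→d23:-→d24:-→d25:-→d26:-→d27:-→d28:H3 -> H3
  lookup 220.0.0.23: bits 110111000 walk d0:H6→d1:-→d2:-→d3:-→d4:-→d5:-→d6:-→d7:H3→d8:H5→d9:- -> H5
  lookup 58.51.127.5: bits 0011101000110011011111110 walk d0:H6→d1:-→d2:-→d3:-→d4:-→d5:-→d6:-→d7:-→d8:-→d9:-→d10:-→d11:-→d12:-→d13:-→d14:-→d15:-→d16:H2→d17:-→d18:-→d19:-→d20:-→d21:-→d22:-→d23:-→d24:-→d25:H5 -> H5
  + 0.0.0.0/0 (H0) depth=0
  lookup 220.0.0.0: bits 110111000 walk d0:H0→d1:-→d2:-→d3:-→d4:-→d5:-→d6:-→d7:H3→d8:H5→d9:- -> H5
  + 58.51.0.0/16 (H2) depth=16
  + 220.112.0.0/12 (H2) depth=12
  + 148.10.0.0/16 (H0) depth=16
  + 220.0.0.0/8 (H0) depth=8

== LOOKUPS ==
["H5","H3","H3","H5","no-route","H2","H2","H5","H5","H5","H3","H5","H5","H5"]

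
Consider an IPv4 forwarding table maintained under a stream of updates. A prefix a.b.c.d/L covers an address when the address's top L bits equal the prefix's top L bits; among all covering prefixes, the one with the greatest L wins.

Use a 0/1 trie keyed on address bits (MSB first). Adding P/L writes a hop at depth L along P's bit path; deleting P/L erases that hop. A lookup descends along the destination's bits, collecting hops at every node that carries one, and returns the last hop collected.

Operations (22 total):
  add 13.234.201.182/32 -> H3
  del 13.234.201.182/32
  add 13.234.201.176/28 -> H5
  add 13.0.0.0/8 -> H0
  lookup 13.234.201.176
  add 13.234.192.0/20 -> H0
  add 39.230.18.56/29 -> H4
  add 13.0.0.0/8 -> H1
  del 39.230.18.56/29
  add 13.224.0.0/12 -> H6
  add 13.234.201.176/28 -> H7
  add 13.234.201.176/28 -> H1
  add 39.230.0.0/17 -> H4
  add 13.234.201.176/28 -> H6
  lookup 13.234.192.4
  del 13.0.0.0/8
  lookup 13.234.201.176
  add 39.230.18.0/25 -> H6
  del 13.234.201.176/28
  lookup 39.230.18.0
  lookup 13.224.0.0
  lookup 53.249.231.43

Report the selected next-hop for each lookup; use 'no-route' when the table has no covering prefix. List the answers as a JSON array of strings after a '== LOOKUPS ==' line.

Apply in order:
  add 13.234.201.182/32 -> H3 at depth 32
  - 13.234.201.182/32 clear@32
  add 13.234.201.176/28 -> H5 at depth 28
  add 13.0.0.0/8 -> H0 at depth 8
  ? 13.234.201.176  path d0:-→d1:-→d2:-→d3:-→d4:-→d5:-→d6:-→d7:-→d8:H0→d9:-→d10:-→d11:-→d12:-→d13:-→d14:-→d15:-→d16:-→d17:-→d18:-→d19:-→d20:-→d21:-→d22:-→d23:-→d24:-→d25:-→d26:-→d27:-→d28:H5→d29:-  best=H5
  add 13.234.192.0/20 -> H0 at depth 20
  add 39.230.18.56/29 -> H4 at depth 29
  add 13.0.0.0/8 -> H1 at depth 8
  - 39.230.18.56/29 clear@29
  add 13.224.0.0/12 -> H6 at depth 12
  add 13.234.201.176/28 -> H7 at depth 28
  add 13.234.201.176/28 -> H1 at depth 28
  add 39.230.0.0/17 -> H4 at depth 17
  add 13.234.201.176/28 -> H6 at depth 28
  ? 13.234.192.4  path d0:-→d1:-→d2:-→d3:-→d4:-→d5:-→d6:-→d7:-→d8:H1→d9:-→d10:-→d11:-→d12:H6→d13:-→d14:-→d15:-→d16:-→d17:-→d18:-→d19:-→d20:H0  best=H0
  - 13.0.0.0/8 clear@8
  ? 13.234.201.176  path d0:-→d1:-→d2:-→d3:-→d4:-→d5:-→d6:-→d7:-→d8:-→d9:-→d10:-→d11:-→d12:H6→d13:-→d14:-→d15:-→d16:-→d17:-→d18:-→d19:-→d20:H0→d21:-→d22:-→d23:-→d24:-→d25:-→d26:-→d27:-→d28:H6→d29:-  best=H6
  add 39.230.18.0/25 -> H6 at depth 25
  - 13.234.201.176/28 clear@28
  ? 39.230.18.0  path d0:-→d1:-→d2:-→d3:-→d4:-→d5:-→d6:-→d7:-→d8:-→d9:-→d10:-→d11:-→d12:-→d13:-→d14:-→d15:-→d16:-→d17:H4→d18:-→d19:-→d20:-→d21:-→d22:-→d23:-→d24:-→d25:H6→d26:-  best=H6
  ? 13.224.0.0  path d0:-→d1:-→d2:-→d3:-→d4:-→d5:-→d6:-→d7:-→d8:-→d9:-→d10:-→d11:-→d12:H6  best=H6
  ? 53.249.231.43  path d0:-→d1:-→d2:-→d3:-  best=no-route

== LOOKUPS ==
["H5","H0","H6","H6","H6","no-route"]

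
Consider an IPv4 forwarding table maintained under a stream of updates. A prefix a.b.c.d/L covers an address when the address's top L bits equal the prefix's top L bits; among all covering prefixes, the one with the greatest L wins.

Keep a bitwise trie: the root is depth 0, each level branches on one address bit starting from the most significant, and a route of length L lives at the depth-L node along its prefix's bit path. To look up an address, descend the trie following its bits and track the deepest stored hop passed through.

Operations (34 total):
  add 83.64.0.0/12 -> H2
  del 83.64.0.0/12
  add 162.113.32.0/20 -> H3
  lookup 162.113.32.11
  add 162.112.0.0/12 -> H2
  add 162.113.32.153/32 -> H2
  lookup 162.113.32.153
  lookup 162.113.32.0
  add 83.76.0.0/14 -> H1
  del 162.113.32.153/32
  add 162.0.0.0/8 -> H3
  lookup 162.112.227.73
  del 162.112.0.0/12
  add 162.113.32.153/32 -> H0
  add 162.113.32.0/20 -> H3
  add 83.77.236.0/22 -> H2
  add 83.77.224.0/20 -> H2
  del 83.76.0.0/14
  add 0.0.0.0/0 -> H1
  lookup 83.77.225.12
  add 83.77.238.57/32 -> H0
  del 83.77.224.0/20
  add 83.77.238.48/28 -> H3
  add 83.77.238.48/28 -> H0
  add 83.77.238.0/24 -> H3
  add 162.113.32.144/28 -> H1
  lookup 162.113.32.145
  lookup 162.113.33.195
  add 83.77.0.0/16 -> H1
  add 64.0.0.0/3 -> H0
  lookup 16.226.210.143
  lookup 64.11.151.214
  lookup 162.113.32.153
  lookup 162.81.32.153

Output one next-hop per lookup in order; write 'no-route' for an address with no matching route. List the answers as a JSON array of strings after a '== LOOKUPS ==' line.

Apply in order:
  add 83.64.0.0/12 -> H2 at depth 12
  del 83.64.0.0/12 (clear depth 12)
  add 162.113.32.0/20 -> H3 at depth 20
  ? 162.113.32.11  path d0:-→d1:-→d2:-→d3:-→d4:-→d5:-→d6:-→d7:-→d8:-→d9:-→d10:-→d11:-→d12:-→d13:-→d14:-→d15:-→d16:-→d17:-→d18:-→d19:-→d20:H3  best=H3
  add 162.112.0.0/12 -> H2 at depth 12
  add 162.113.32.153/32 -> H2 at depth 32
  ? 162.113.32.153  path d0:-→d1:-→d2:-→d3:-→d4:-→d5:-→d6:-→d7:-→d8:-→d9:-→d10:-→d11:-→d12:H2→d13:-→d14:-→d15:-→d16:-→d17:-→d18:-→d19:-→d20:H3→d21:-→d22:-→d23:-→d24:-→d25:-→d26:-→d27:-→d28:-→d29:-→d30:-→d31:-→d32:H2  best=H2
  ? 162.113.32.0  path d0:-→d1:-→d2:-→d3:-→d4:-→d5:-→d6:-→d7:-→d8:-→d9:-→d10:-→d11:-→d12:H2→d13:-→d14:-→d15:-→d16:-→d17:-→d18:-→d19:-→d20:H3→d21:-→d22:-→d23:-→d24:-  best=H3
  add 83.76.0.0/14 -> H1 at depth 14
  del 162.113.32.153/32 (clear depth 32)
  add 162.0.0.0/8 -> H3 at depth 8
  ? 162.112.227.73  path d0:-→d1:-→d2:-→d3:-→d4:-→d5:-→d6:-→d7:-→d8:H3→d9:-→d10:-→d11:-→d12:H2→d13:-→d14:-→d15:-  best=H2
  del 162.112.0.0/12 (clear depth 12)
  add 162.113.32.153/32 -> H0 at depth 32
  add 162.113.32.0/20 -> H3 at depth 20
  add 83.77.236.0/22 -> H2 at depth 22
  add 83.77.224.0/20 -> H2 at depth 20
  del 83.76.0.0/14 (clear depth 14)
  add 0.0.0.0/0 -> H1 at depth 0
  ? 83.77.225.12  path d0:H1→d1:-→d2:-→d3:-→d4:-→d5:-→d6:-→d7:-→d8:-→d9:-→d10:-→d11:-→d12:-→d13:-→d14:-→d15:-→d16:-→d17:-→d18:-→d19:-→d20:H2  best=H2
  add 83.77.238.57/32 -> H0 at depth 32
  del 83.77.224.0/20 (clear depth 20)
  add 83.77.238.48/28 -> H3 at depth 28
  add 83.77.238.48/28 -> H0 at depth 28
  add 83.77.238.0/24 -> H3 at depth 24
  add 162.113.32.144/28 -> H1 at depth 28
  ? 162.113.32.145  path d0:H1→d1:-→d2:-→d3:-→d4:-→d5:-→d6:-→d7:-→d8:H3→d9:-→d10:-→d11:-→d12:-→d13:-→d14:-→d15:-→d16:-→d17:-→d18:-→d19:-→d20:H3→d21:-→d22:-→d23:-→d24:-→d25:-→d26:-→d27:-→d28:H1  best=H1
  ? 162.113.33.195  path d0:H1→d1:-→d2:-→d3:-→d4:-→d5:-→d6:-→d7:-→d8:H3→d9:-→d10:-→d11:-→d12:-→d13:-→d14:-→d15:-→d16:-→d17:-→d18:-→d19:-→d20:H3→d21:-→d22:-→d23:-  best=H3
  add 83.77.0.0/16 -> H1 at depth 16
  add 64.0.0.0/3 -> H0 at depth 3
  ? 16.226.210.143  path d0:H1→d1:-  best=H1
  ? 64.11.151.214  path d0:H1→d1:-→d2:-→d3:H0  best=H0
  ? 162.113.32.153  path d0:H1→d1:-→d2:-→d3:-→d4:-→d5:-→d6:-→d7:-→d8:H3→d9:-→d10:-→d11:-→d12:-→d13:-→d14:-→d15:-→d16:-→d17:-→d18:-→d19:-→d20:H3→d21:-→d22:-→d23:-→d24:-→d25:-→d26:-→d27:-→d28:H1→d29:-→d30:-→d31:-→d32:H0  best=H0
  ? 162.81.32.153  path d0:H1→d1:-→d2:-→d3:-→d4:-→d5:-→d6:-→d7:-→d8:H3→d9:-→d10:-  best=H3

== LOOKUPS ==
["H3","H2","H3","H2","H2","H1","H3","H1","H0","H0","H3"]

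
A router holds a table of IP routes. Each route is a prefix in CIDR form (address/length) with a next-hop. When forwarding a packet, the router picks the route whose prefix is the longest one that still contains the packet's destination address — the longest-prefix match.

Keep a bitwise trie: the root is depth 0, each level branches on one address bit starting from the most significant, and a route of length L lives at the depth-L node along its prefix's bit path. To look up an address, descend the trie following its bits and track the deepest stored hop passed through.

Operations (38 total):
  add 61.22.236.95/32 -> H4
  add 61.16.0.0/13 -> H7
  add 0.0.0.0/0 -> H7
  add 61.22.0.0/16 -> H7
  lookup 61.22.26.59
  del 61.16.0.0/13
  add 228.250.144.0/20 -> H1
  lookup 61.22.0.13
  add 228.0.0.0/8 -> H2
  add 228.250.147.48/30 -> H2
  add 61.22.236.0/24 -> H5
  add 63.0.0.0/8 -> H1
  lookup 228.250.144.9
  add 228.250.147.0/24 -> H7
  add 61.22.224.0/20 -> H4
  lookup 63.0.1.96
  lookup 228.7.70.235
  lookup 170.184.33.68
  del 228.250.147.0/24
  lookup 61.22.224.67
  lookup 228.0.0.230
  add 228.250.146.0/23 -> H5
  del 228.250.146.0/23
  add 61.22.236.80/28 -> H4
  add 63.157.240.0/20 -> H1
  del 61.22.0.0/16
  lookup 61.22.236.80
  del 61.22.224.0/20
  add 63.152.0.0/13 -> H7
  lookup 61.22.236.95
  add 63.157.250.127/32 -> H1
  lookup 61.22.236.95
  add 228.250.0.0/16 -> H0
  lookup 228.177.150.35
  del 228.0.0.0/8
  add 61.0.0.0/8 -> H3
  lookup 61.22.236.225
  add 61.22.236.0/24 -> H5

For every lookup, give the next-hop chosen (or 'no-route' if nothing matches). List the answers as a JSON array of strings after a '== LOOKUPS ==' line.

Process each operation:
  + 61.22.236.95/32 (H4) depth=32
  + 61.16.0.0/13 (H7) depth=13
  + 0.0.0.0/0 (H7) depth=0
  + 61.22.0.0/16 (H7) depth=16
  lookup 61.22.26.59: bits 0011110100010110 walk d0:H7→d1:-→d2:-→d3:-→d4:-→d5:-→d6:-→d7:-→d8:-→d9:-→d10:-→d11:-→d12:-→d13:H7→d14:-→d15:-→d16:H7 -> H7
  del 61.16.0.0/13 (clear depth 13)
  + 228.250.144.0/20 (H1) depth=20
  lookup 61.22.0.13: bits 0011110100010110 walk d0:H7→d1:-→d2:-→d3:-→d4:-→d5:-→d6:-→d7:-→d8:-→d9:-→d10:-→d11:-→d12:-→d13:-→d14:-→d15:-→d16:H7 -> H7
  + 228.0.0.0/8 (H2) depth=8
  + 228.250.147.48/30 (H2) depth=30
  + 61.22.236.0/24 (H5) depth=24
  + 63.0.0.0/8 (H1) depth=8
  lookup 228.250.144.9: bits 1110010011111010100100 walk d0:H7→d1:-→d2:-→d3:-→d4:-→d5:-→d6:-→d7:-→d8:H2→d9:-→d10:-→d11:-→d12:-→d13:-→d14:-→d15:-→d16:-→d17:-→d18:-→d19:-→d20:H1→d21:-→d22:- -> H1
  + 228.250.147.0/24 (H7) depth=24
  + 61.22.224.0/20 (H4) depth=20
  lookup 63.0.1.96: bits 00111111 walk d0:H7→d1:-→d2:-→d3:-→d4:-→d5:-→d6:-→d7:-→d8:H1 -> H1
  lookup 228.7.70.235: bits 11100100 walk d0:H7→d1:-→d2:-→d3:-→d4:-→d5:-→d6:-→d7:-→d8:H2 -> H2
  lookup 170.184.33.68: bits 1 walk d0:H7→d1:- -> H7
  del 228.250.147.0/24 (clear depth 24)
  lookup 61.22.224.67: bits 00111101000101101110 walk d0:H7→d1:-→d2:-→d3:-→d4:-→d5:-→d6:-→d7:-→d8:-→d9:-→d10:-→d11:-→d12:-→d13:-→d14:-→d15:-→d16:H7→d17:-→d18:-→d19:-→d20:H4 -> H4
  lookup 228.0.0.230: bits 11100100 walk d0:H7→d1:-→d2:-→d3:-→d4:-→d5:-→d6:-→d7:-→d8:H2 -> H2
  + 228.250.146.0/23 (H5) depth=23
  del 228.250.146.0/23 (clear depth 23)
  + 61.22.236.80/28 (H4) depth=28
  + 63.157.240.0/20 (H1) depth=20
  del 61.22.0.0/16 (clear depth 16)
  lookup 61.22.236.80: bits 0011110100010110111011000101 walk d0:H7→d1:-→d2:-→d3:-→d4:-→d5:-→d6:-→d7:-→d8:-→d9:-→d10:-→d11:-→d12:-→d13:-→d14:-→d15:-→d16:-→d17:-→d18:-→d19:-→d20:H4→d21:-→d22:-→d23:-→d24:H5→d25:-→d26:-→d27:-→d28:H4 -> H4
  del 61.22.224.0/20 (clear depth 20)
  + 63.152.0.0/13 (H7) depth=13
  lookup 61.22.236.95: bits 00111101000101101110110001011111 walk d0:H7→d1:-→d2:-→d3:-→d4:-→d5:-→d6:-→d7:-→d8:-→d9:-→d10:-→d11:-→d12:-→d13:-→d14:-→d15:-→d16:-→d17:-→d18:-→d19:-→d20:-→d21:-→d22:-→d23:-→d24:H5→d25:-→d26:-→d27:-→d28:H4→d29:-→d30:-→d31:-→d32:H4 -> H4
  + 63.157.250.127/32 (H1) depth=32
  lookup 61.22.236.95: bits 00111101000101101110110001011111 walk d0:H7→d1:-→d2:-→d3:-→d4:-→d5:-→d6:-→d7:-→d8:-→d9:-→d10:-→d11:-→d12:-→d13:-→d14:-→d15:-→d16:-→d17:-→d18:-→d19:-→d20:-→d21:-→d22:-→d23:-→d24:H5→d25:-→d26:-→d27:-→d28:H4→d29:-→d30:-→d31:-→d32:H4 -> H4
  + 228.250.0.0/16 (H0) depth=16
  lookup 228.177.150.35: bits 111001001 walk d0:H7→d1:-→d2:-→d3:-→d4:-→d5:-→d6:-→d7:-→d8:H2→d9:- -> H2
  del 228.0.0.0/8 (clear depth 8)
  + 61.0.0.0/8 (H3) depth=8
  lookup 61.22.236.225: bits 001111010001011011101100 walk d0:H7→d1:-→d2:-→d3:-→d4:-→d5:-→d6:-→d7:-→d8:H3→d9:-→d10:-→d11:-→d12:-→d13:-→d14:-→d15:-→d16:-→d17:-→d18:-→d19:-→d20:-→d21:-→d22:-→d23:-→d24:H5 -> H5
  + 61.22.236.0/24 (H5) depth=24

== LOOKUPS ==
["H7","H7","H1","H1","H2","H7","H4","H2","H4","H4","H4","H2","H5"]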